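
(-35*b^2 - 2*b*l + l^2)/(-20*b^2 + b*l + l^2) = (7*b - l)/(4*b - l)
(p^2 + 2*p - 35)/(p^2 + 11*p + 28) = (p - 5)/(p + 4)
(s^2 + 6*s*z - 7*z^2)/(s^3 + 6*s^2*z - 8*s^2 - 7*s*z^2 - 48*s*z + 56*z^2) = 1/(s - 8)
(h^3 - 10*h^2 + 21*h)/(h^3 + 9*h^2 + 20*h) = (h^2 - 10*h + 21)/(h^2 + 9*h + 20)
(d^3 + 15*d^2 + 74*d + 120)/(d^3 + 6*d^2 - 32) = (d^2 + 11*d + 30)/(d^2 + 2*d - 8)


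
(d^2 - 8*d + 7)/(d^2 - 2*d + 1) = (d - 7)/(d - 1)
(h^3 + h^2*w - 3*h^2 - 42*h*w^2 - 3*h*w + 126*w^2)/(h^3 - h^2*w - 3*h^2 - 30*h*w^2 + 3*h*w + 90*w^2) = (h + 7*w)/(h + 5*w)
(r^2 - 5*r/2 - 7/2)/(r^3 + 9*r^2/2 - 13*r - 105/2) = (r + 1)/(r^2 + 8*r + 15)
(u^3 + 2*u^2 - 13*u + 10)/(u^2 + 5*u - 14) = (u^2 + 4*u - 5)/(u + 7)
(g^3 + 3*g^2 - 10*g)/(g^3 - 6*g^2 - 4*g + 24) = g*(g + 5)/(g^2 - 4*g - 12)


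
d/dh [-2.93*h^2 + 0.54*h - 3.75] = 0.54 - 5.86*h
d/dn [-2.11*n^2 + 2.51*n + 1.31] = 2.51 - 4.22*n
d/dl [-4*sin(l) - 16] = -4*cos(l)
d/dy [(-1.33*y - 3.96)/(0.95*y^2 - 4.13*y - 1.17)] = (1.2635*y^2 + 7.524*y - 14.7987)/(0.9025*y^4 - 7.847*y^3 + 14.8339*y^2 + 9.6642*y + 1.3689)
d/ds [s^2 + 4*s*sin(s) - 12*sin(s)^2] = 4*s*cos(s) + 2*s + 4*sin(s) - 12*sin(2*s)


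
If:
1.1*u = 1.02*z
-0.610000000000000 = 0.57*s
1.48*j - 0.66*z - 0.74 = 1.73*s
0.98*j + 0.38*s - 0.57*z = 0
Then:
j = -4.58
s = -1.07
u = -7.97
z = -8.59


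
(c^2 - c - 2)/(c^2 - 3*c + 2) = (c + 1)/(c - 1)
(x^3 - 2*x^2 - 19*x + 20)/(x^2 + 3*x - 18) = (x^3 - 2*x^2 - 19*x + 20)/(x^2 + 3*x - 18)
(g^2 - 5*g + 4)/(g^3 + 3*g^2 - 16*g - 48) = (g - 1)/(g^2 + 7*g + 12)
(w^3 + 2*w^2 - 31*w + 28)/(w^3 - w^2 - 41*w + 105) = (w^2 - 5*w + 4)/(w^2 - 8*w + 15)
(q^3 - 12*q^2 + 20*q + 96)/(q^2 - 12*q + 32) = (q^2 - 4*q - 12)/(q - 4)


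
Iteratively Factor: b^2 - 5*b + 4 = (b - 1)*(b - 4)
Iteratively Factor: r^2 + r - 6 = (r + 3)*(r - 2)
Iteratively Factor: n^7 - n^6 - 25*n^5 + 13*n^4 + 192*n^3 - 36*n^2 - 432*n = (n + 2)*(n^6 - 3*n^5 - 19*n^4 + 51*n^3 + 90*n^2 - 216*n) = (n + 2)*(n + 3)*(n^5 - 6*n^4 - n^3 + 54*n^2 - 72*n) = (n + 2)*(n + 3)^2*(n^4 - 9*n^3 + 26*n^2 - 24*n) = (n - 2)*(n + 2)*(n + 3)^2*(n^3 - 7*n^2 + 12*n) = n*(n - 2)*(n + 2)*(n + 3)^2*(n^2 - 7*n + 12) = n*(n - 3)*(n - 2)*(n + 2)*(n + 3)^2*(n - 4)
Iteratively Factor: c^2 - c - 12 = (c - 4)*(c + 3)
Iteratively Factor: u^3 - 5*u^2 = (u - 5)*(u^2) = u*(u - 5)*(u)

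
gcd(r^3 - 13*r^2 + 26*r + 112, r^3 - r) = 1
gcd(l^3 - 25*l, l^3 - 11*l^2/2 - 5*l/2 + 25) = l - 5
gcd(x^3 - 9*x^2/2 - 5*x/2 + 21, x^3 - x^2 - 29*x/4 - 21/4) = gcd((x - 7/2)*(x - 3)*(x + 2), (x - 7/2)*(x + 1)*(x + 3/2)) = x - 7/2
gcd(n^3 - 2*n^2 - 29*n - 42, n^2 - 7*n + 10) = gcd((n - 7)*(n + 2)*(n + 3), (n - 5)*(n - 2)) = 1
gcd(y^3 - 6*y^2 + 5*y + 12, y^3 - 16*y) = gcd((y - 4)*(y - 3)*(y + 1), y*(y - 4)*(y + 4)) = y - 4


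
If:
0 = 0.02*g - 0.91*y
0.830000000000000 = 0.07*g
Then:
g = 11.86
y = 0.26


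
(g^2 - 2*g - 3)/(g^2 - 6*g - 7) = (g - 3)/(g - 7)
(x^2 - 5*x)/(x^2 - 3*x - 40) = x*(5 - x)/(-x^2 + 3*x + 40)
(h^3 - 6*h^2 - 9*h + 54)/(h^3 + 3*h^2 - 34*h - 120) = (h^2 - 9)/(h^2 + 9*h + 20)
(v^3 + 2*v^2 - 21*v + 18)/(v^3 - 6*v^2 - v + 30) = (v^2 + 5*v - 6)/(v^2 - 3*v - 10)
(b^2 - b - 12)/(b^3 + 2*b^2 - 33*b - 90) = (b - 4)/(b^2 - b - 30)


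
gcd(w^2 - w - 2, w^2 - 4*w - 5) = w + 1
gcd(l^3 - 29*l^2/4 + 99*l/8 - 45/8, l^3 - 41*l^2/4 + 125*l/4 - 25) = l - 5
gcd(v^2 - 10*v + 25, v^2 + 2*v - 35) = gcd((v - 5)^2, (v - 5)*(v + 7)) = v - 5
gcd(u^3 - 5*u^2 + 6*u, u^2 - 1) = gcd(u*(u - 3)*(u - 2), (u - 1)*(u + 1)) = 1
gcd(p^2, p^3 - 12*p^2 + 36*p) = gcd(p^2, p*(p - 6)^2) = p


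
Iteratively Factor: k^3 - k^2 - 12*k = (k)*(k^2 - k - 12) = k*(k - 4)*(k + 3)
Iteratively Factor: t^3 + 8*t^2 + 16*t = (t + 4)*(t^2 + 4*t) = t*(t + 4)*(t + 4)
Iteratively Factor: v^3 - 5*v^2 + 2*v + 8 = (v + 1)*(v^2 - 6*v + 8) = (v - 2)*(v + 1)*(v - 4)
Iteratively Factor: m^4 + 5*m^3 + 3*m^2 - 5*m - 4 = (m + 1)*(m^3 + 4*m^2 - m - 4) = (m + 1)*(m + 4)*(m^2 - 1) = (m - 1)*(m + 1)*(m + 4)*(m + 1)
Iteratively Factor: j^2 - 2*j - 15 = (j + 3)*(j - 5)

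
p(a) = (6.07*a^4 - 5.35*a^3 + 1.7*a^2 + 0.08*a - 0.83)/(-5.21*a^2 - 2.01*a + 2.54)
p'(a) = (10.42*a + 2.01)*(6.07*a^4 - 5.35*a^3 + 1.7*a^2 + 0.08*a - 0.83)/(-5.21*a^2 - 2.01*a + 2.54)^2 + (24.28*a^3 - 16.05*a^2 + 3.4*a + 0.08)/(-5.21*a^2 - 2.01*a + 2.54)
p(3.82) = -12.55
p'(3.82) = -7.49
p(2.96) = -6.96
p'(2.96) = -5.51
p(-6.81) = -65.76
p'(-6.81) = 17.31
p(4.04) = -14.25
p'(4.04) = -7.99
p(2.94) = -6.85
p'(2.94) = -5.47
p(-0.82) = 8.67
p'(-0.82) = -122.00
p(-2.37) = -12.35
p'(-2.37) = 6.43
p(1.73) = -1.88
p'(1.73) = -2.78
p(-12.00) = -187.06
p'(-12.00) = 29.43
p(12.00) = -151.42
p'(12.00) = -26.49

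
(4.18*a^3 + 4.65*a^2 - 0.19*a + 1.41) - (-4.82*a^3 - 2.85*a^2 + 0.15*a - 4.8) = 9.0*a^3 + 7.5*a^2 - 0.34*a + 6.21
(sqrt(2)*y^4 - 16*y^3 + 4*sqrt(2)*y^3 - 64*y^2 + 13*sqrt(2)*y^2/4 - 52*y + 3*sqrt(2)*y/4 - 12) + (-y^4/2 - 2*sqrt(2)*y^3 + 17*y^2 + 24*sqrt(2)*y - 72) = -y^4/2 + sqrt(2)*y^4 - 16*y^3 + 2*sqrt(2)*y^3 - 47*y^2 + 13*sqrt(2)*y^2/4 - 52*y + 99*sqrt(2)*y/4 - 84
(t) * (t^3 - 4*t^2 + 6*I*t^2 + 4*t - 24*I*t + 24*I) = t^4 - 4*t^3 + 6*I*t^3 + 4*t^2 - 24*I*t^2 + 24*I*t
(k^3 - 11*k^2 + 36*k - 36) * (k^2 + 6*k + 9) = k^5 - 5*k^4 - 21*k^3 + 81*k^2 + 108*k - 324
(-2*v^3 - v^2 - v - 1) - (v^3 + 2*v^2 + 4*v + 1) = -3*v^3 - 3*v^2 - 5*v - 2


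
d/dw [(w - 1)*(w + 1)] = 2*w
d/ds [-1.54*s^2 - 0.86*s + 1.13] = -3.08*s - 0.86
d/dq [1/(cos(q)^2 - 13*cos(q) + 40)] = (2*cos(q) - 13)*sin(q)/(cos(q)^2 - 13*cos(q) + 40)^2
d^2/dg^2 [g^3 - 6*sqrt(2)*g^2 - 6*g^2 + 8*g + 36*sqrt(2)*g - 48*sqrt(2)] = 6*g - 12*sqrt(2) - 12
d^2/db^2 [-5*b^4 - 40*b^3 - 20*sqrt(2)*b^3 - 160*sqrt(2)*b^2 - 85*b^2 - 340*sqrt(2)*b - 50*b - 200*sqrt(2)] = -60*b^2 - 240*b - 120*sqrt(2)*b - 320*sqrt(2) - 170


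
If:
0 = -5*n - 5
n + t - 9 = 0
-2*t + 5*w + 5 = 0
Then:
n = -1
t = 10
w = 3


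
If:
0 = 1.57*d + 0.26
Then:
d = -0.17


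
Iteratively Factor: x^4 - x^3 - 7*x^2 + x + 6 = (x + 1)*(x^3 - 2*x^2 - 5*x + 6) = (x - 3)*(x + 1)*(x^2 + x - 2) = (x - 3)*(x - 1)*(x + 1)*(x + 2)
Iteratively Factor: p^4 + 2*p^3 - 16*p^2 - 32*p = (p + 4)*(p^3 - 2*p^2 - 8*p) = (p - 4)*(p + 4)*(p^2 + 2*p) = p*(p - 4)*(p + 4)*(p + 2)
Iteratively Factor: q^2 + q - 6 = (q - 2)*(q + 3)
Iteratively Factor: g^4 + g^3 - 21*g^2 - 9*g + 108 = (g + 3)*(g^3 - 2*g^2 - 15*g + 36) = (g - 3)*(g + 3)*(g^2 + g - 12) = (g - 3)*(g + 3)*(g + 4)*(g - 3)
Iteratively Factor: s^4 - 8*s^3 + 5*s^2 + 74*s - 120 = (s - 2)*(s^3 - 6*s^2 - 7*s + 60) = (s - 2)*(s + 3)*(s^2 - 9*s + 20) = (s - 5)*(s - 2)*(s + 3)*(s - 4)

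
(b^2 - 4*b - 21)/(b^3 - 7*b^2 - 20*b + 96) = (b^2 - 4*b - 21)/(b^3 - 7*b^2 - 20*b + 96)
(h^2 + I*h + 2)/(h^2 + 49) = (h^2 + I*h + 2)/(h^2 + 49)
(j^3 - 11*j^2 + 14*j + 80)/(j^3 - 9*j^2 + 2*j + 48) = (j - 5)/(j - 3)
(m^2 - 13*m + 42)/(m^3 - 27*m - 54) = (m - 7)/(m^2 + 6*m + 9)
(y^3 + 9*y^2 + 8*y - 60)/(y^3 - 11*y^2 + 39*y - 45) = (y^3 + 9*y^2 + 8*y - 60)/(y^3 - 11*y^2 + 39*y - 45)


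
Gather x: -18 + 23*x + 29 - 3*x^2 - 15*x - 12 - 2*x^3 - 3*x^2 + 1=-2*x^3 - 6*x^2 + 8*x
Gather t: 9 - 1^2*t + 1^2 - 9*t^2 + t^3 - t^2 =t^3 - 10*t^2 - t + 10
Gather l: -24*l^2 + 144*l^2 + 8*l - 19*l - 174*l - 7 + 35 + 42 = 120*l^2 - 185*l + 70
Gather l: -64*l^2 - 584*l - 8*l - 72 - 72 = -64*l^2 - 592*l - 144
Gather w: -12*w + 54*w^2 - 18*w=54*w^2 - 30*w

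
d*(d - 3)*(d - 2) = d^3 - 5*d^2 + 6*d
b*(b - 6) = b^2 - 6*b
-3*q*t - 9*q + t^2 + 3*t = (-3*q + t)*(t + 3)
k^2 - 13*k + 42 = (k - 7)*(k - 6)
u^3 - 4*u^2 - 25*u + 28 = (u - 7)*(u - 1)*(u + 4)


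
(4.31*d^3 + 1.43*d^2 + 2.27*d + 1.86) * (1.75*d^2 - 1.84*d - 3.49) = 7.5425*d^5 - 5.4279*d^4 - 13.7006*d^3 - 5.9125*d^2 - 11.3447*d - 6.4914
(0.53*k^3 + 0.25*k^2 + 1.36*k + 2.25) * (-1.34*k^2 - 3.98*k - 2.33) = -0.7102*k^5 - 2.4444*k^4 - 4.0523*k^3 - 9.0103*k^2 - 12.1238*k - 5.2425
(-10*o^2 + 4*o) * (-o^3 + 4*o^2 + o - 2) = 10*o^5 - 44*o^4 + 6*o^3 + 24*o^2 - 8*o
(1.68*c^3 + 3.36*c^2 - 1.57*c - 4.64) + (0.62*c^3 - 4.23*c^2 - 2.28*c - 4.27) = 2.3*c^3 - 0.870000000000001*c^2 - 3.85*c - 8.91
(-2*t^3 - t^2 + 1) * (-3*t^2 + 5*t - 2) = 6*t^5 - 7*t^4 - t^3 - t^2 + 5*t - 2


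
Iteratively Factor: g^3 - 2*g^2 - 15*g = (g + 3)*(g^2 - 5*g) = (g - 5)*(g + 3)*(g)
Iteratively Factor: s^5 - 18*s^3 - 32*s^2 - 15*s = (s + 1)*(s^4 - s^3 - 17*s^2 - 15*s) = (s + 1)^2*(s^3 - 2*s^2 - 15*s) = (s - 5)*(s + 1)^2*(s^2 + 3*s) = s*(s - 5)*(s + 1)^2*(s + 3)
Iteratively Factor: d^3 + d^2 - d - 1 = (d + 1)*(d^2 - 1) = (d - 1)*(d + 1)*(d + 1)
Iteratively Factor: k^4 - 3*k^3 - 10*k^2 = (k)*(k^3 - 3*k^2 - 10*k) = k^2*(k^2 - 3*k - 10) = k^2*(k - 5)*(k + 2)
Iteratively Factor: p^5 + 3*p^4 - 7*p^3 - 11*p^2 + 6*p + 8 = (p - 2)*(p^4 + 5*p^3 + 3*p^2 - 5*p - 4) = (p - 2)*(p + 4)*(p^3 + p^2 - p - 1) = (p - 2)*(p - 1)*(p + 4)*(p^2 + 2*p + 1) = (p - 2)*(p - 1)*(p + 1)*(p + 4)*(p + 1)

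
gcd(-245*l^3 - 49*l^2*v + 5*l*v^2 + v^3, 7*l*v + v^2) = 7*l + v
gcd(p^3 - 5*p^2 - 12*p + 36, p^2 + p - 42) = p - 6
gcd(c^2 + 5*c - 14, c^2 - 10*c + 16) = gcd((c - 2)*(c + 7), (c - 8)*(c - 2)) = c - 2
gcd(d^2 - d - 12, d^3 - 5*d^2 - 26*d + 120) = d - 4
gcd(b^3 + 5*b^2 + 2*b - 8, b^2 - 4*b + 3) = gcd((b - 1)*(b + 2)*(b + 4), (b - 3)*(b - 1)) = b - 1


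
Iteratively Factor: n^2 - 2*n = (n - 2)*(n)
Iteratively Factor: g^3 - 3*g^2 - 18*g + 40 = (g - 5)*(g^2 + 2*g - 8) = (g - 5)*(g - 2)*(g + 4)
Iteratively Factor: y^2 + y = (y + 1)*(y)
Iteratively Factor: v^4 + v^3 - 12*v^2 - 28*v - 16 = (v - 4)*(v^3 + 5*v^2 + 8*v + 4) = (v - 4)*(v + 2)*(v^2 + 3*v + 2) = (v - 4)*(v + 1)*(v + 2)*(v + 2)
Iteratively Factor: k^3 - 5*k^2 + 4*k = (k - 4)*(k^2 - k) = (k - 4)*(k - 1)*(k)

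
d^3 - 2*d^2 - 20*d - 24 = (d - 6)*(d + 2)^2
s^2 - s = s*(s - 1)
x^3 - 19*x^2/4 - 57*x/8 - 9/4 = (x - 6)*(x + 1/2)*(x + 3/4)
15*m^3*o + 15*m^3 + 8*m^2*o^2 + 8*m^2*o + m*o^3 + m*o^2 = (3*m + o)*(5*m + o)*(m*o + m)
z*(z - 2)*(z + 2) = z^3 - 4*z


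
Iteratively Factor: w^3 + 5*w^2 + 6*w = (w + 3)*(w^2 + 2*w) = w*(w + 3)*(w + 2)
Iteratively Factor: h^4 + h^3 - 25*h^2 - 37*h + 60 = (h + 4)*(h^3 - 3*h^2 - 13*h + 15) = (h - 1)*(h + 4)*(h^2 - 2*h - 15) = (h - 1)*(h + 3)*(h + 4)*(h - 5)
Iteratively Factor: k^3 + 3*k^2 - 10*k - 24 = (k - 3)*(k^2 + 6*k + 8) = (k - 3)*(k + 2)*(k + 4)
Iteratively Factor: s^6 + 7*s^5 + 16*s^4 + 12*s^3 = (s + 2)*(s^5 + 5*s^4 + 6*s^3) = (s + 2)^2*(s^4 + 3*s^3) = s*(s + 2)^2*(s^3 + 3*s^2) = s^2*(s + 2)^2*(s^2 + 3*s) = s^2*(s + 2)^2*(s + 3)*(s)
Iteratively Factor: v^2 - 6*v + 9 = (v - 3)*(v - 3)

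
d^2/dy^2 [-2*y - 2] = 0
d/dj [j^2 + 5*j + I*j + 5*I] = 2*j + 5 + I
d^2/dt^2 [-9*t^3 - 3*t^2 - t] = -54*t - 6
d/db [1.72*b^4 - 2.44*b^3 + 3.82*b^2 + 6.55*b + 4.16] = 6.88*b^3 - 7.32*b^2 + 7.64*b + 6.55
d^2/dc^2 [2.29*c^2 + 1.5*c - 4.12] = 4.58000000000000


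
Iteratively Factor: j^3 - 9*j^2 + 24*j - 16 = (j - 1)*(j^2 - 8*j + 16) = (j - 4)*(j - 1)*(j - 4)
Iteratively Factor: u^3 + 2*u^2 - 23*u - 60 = (u + 4)*(u^2 - 2*u - 15) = (u - 5)*(u + 4)*(u + 3)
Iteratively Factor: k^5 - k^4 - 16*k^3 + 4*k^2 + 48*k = (k - 4)*(k^4 + 3*k^3 - 4*k^2 - 12*k) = k*(k - 4)*(k^3 + 3*k^2 - 4*k - 12) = k*(k - 4)*(k - 2)*(k^2 + 5*k + 6) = k*(k - 4)*(k - 2)*(k + 3)*(k + 2)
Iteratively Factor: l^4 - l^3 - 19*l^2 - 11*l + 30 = (l - 1)*(l^3 - 19*l - 30) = (l - 1)*(l + 3)*(l^2 - 3*l - 10) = (l - 1)*(l + 2)*(l + 3)*(l - 5)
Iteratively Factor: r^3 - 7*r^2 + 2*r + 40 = (r + 2)*(r^2 - 9*r + 20) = (r - 4)*(r + 2)*(r - 5)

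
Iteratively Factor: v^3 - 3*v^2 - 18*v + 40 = (v + 4)*(v^2 - 7*v + 10) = (v - 2)*(v + 4)*(v - 5)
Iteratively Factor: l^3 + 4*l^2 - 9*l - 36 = (l + 4)*(l^2 - 9) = (l - 3)*(l + 4)*(l + 3)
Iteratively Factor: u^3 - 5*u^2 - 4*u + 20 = (u - 5)*(u^2 - 4) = (u - 5)*(u + 2)*(u - 2)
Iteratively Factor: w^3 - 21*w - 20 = (w - 5)*(w^2 + 5*w + 4) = (w - 5)*(w + 1)*(w + 4)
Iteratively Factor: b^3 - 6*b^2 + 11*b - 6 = (b - 3)*(b^2 - 3*b + 2) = (b - 3)*(b - 2)*(b - 1)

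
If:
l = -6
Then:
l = -6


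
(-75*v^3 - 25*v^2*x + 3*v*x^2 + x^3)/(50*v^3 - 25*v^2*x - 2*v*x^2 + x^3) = (3*v + x)/(-2*v + x)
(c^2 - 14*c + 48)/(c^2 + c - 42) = (c - 8)/(c + 7)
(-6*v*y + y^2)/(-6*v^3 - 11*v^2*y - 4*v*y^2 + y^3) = y/(v^2 + 2*v*y + y^2)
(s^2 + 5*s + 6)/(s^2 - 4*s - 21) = (s + 2)/(s - 7)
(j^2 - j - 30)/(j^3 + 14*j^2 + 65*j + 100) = (j - 6)/(j^2 + 9*j + 20)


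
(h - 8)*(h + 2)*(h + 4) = h^3 - 2*h^2 - 40*h - 64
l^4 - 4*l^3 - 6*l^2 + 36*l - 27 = (l - 3)^2*(l - 1)*(l + 3)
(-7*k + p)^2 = 49*k^2 - 14*k*p + p^2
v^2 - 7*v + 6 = (v - 6)*(v - 1)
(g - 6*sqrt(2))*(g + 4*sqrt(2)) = g^2 - 2*sqrt(2)*g - 48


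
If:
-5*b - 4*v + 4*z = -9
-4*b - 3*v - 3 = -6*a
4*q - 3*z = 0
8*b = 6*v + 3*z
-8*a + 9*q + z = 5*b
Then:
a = 2563/162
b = 149/9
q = 547/27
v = 694/81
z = 2188/81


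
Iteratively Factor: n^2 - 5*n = (n)*(n - 5)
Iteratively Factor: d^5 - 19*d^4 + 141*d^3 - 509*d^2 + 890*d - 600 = (d - 4)*(d^4 - 15*d^3 + 81*d^2 - 185*d + 150) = (d - 5)*(d - 4)*(d^3 - 10*d^2 + 31*d - 30) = (d - 5)*(d - 4)*(d - 2)*(d^2 - 8*d + 15) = (d - 5)^2*(d - 4)*(d - 2)*(d - 3)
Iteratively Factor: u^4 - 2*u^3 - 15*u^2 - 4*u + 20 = (u + 2)*(u^3 - 4*u^2 - 7*u + 10) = (u + 2)^2*(u^2 - 6*u + 5) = (u - 5)*(u + 2)^2*(u - 1)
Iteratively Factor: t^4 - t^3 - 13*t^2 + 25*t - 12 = (t + 4)*(t^3 - 5*t^2 + 7*t - 3) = (t - 3)*(t + 4)*(t^2 - 2*t + 1) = (t - 3)*(t - 1)*(t + 4)*(t - 1)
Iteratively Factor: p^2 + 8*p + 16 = (p + 4)*(p + 4)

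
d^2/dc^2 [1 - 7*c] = 0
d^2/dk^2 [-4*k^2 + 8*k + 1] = -8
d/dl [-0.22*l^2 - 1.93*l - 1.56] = -0.44*l - 1.93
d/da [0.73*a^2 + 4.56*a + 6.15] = 1.46*a + 4.56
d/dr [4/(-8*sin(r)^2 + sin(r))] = 4*(16/tan(r) - cos(r)/sin(r)^2)/(8*sin(r) - 1)^2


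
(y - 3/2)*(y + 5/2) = y^2 + y - 15/4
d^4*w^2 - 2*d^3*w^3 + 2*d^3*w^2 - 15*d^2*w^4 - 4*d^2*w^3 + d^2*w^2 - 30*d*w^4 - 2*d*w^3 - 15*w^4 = (d - 5*w)*(d + 3*w)*(d*w + w)^2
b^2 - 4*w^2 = (b - 2*w)*(b + 2*w)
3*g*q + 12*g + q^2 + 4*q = (3*g + q)*(q + 4)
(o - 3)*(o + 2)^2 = o^3 + o^2 - 8*o - 12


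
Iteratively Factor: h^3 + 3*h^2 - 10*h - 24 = (h + 2)*(h^2 + h - 12) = (h - 3)*(h + 2)*(h + 4)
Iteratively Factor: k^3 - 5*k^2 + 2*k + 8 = (k - 4)*(k^2 - k - 2) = (k - 4)*(k - 2)*(k + 1)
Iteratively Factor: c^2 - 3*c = (c - 3)*(c)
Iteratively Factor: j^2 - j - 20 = (j - 5)*(j + 4)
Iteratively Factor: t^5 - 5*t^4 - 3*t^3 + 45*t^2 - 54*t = (t)*(t^4 - 5*t^3 - 3*t^2 + 45*t - 54) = t*(t - 2)*(t^3 - 3*t^2 - 9*t + 27) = t*(t - 3)*(t - 2)*(t^2 - 9) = t*(t - 3)*(t - 2)*(t + 3)*(t - 3)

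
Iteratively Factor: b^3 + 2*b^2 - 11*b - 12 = (b + 4)*(b^2 - 2*b - 3) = (b - 3)*(b + 4)*(b + 1)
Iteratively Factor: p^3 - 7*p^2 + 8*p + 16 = (p - 4)*(p^2 - 3*p - 4) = (p - 4)*(p + 1)*(p - 4)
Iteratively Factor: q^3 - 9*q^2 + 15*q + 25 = (q - 5)*(q^2 - 4*q - 5) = (q - 5)^2*(q + 1)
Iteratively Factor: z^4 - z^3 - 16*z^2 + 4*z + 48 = (z + 3)*(z^3 - 4*z^2 - 4*z + 16) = (z + 2)*(z + 3)*(z^2 - 6*z + 8) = (z - 4)*(z + 2)*(z + 3)*(z - 2)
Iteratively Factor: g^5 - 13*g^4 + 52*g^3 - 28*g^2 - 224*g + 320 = (g - 2)*(g^4 - 11*g^3 + 30*g^2 + 32*g - 160) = (g - 5)*(g - 2)*(g^3 - 6*g^2 + 32) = (g - 5)*(g - 2)*(g + 2)*(g^2 - 8*g + 16) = (g - 5)*(g - 4)*(g - 2)*(g + 2)*(g - 4)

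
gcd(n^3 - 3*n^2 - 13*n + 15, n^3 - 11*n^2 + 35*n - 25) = n^2 - 6*n + 5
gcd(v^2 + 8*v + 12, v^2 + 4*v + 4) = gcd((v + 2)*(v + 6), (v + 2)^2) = v + 2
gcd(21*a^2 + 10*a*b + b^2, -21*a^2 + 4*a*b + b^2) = 7*a + b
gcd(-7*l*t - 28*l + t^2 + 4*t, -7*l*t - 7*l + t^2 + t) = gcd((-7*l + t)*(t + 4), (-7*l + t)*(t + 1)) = -7*l + t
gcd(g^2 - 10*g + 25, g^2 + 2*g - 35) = g - 5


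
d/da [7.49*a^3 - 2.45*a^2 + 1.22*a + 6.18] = 22.47*a^2 - 4.9*a + 1.22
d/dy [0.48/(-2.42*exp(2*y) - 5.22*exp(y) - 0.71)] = (2.3232*exp(y) + 2.5056)*exp(y)/(2.42*exp(2*y) + 5.22*exp(y) + 0.71)^2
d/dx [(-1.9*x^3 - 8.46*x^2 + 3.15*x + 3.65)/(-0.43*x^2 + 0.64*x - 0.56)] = (0.817*x^4 - 2.432*x^3 - 0.867900000000001*x^2 + 12.6142*x - 4.1)/(0.1849*x^4 - 0.5504*x^3 + 0.8912*x^2 - 0.7168*x + 0.3136)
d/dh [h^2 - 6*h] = 2*h - 6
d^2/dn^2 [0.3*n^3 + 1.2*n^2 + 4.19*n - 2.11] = 1.8*n + 2.4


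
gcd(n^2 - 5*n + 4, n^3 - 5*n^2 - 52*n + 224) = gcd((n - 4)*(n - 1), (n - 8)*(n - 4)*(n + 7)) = n - 4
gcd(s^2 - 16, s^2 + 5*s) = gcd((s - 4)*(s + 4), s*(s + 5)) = 1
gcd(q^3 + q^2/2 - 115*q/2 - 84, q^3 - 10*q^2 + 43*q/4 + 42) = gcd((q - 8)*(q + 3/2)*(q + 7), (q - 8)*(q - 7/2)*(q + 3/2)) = q^2 - 13*q/2 - 12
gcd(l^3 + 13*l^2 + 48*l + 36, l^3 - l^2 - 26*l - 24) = l + 1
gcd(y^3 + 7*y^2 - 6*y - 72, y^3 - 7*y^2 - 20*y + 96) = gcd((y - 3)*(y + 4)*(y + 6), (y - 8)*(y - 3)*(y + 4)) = y^2 + y - 12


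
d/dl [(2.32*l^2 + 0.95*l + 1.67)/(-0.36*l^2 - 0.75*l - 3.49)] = (-1.398*l^2 - 14.9912*l - 2.063)/(0.1296*l^4 + 0.54*l^3 + 3.0753*l^2 + 5.235*l + 12.1801)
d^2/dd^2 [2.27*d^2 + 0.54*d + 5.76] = 4.54000000000000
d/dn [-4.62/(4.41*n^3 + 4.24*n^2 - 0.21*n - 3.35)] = (61.1226*n^2 + 39.1776*n - 0.9702)/(4.41*n^3 + 4.24*n^2 - 0.21*n - 3.35)^2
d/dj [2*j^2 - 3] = 4*j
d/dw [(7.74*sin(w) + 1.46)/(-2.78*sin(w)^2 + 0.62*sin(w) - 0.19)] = (21.5172*sin(w)^2 + 8.1176*sin(w) - 2.3758)*cos(w)/(7.7284*sin(w)^4 - 3.4472*sin(w)^3 + 1.4408*sin(w)^2 - 0.2356*sin(w) + 0.0361)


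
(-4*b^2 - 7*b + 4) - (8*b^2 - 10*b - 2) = -12*b^2 + 3*b + 6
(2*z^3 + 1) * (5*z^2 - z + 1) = 10*z^5 - 2*z^4 + 2*z^3 + 5*z^2 - z + 1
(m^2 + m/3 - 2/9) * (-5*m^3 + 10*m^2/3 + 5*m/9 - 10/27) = -5*m^5 + 5*m^4/3 + 25*m^3/9 - 25*m^2/27 - 20*m/81 + 20/243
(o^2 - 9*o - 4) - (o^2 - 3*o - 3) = -6*o - 1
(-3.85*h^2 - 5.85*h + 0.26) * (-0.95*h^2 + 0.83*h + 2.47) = 3.6575*h^4 + 2.362*h^3 - 14.612*h^2 - 14.2337*h + 0.6422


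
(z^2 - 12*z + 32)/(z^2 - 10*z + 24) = (z - 8)/(z - 6)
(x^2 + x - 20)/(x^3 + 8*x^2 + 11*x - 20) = (x - 4)/(x^2 + 3*x - 4)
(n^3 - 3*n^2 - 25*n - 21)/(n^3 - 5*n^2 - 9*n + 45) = (n^2 - 6*n - 7)/(n^2 - 8*n + 15)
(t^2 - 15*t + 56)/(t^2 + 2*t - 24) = (t^2 - 15*t + 56)/(t^2 + 2*t - 24)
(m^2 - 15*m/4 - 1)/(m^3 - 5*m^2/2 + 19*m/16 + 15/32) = 8*(m - 4)/(8*m^2 - 22*m + 15)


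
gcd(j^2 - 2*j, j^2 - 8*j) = j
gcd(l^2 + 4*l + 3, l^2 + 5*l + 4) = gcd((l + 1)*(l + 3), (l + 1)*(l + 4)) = l + 1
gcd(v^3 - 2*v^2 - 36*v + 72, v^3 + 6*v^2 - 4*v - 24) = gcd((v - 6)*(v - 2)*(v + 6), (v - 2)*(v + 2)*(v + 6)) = v^2 + 4*v - 12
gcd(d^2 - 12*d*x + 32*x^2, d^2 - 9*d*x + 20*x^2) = -d + 4*x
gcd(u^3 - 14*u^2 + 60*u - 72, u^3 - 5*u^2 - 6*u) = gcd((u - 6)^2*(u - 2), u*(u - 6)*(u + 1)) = u - 6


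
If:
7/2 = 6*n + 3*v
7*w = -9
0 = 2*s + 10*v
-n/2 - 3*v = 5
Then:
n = 17/11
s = 635/66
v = -127/66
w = -9/7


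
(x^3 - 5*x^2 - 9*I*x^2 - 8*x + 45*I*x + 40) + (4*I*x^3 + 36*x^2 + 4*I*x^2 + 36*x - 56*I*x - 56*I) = x^3 + 4*I*x^3 + 31*x^2 - 5*I*x^2 + 28*x - 11*I*x + 40 - 56*I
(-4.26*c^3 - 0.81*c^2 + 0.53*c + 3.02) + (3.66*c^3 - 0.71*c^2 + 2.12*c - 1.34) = -0.6*c^3 - 1.52*c^2 + 2.65*c + 1.68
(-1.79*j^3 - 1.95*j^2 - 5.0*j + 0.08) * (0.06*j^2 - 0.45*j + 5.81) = -0.1074*j^5 + 0.6885*j^4 - 9.8224*j^3 - 9.0747*j^2 - 29.086*j + 0.4648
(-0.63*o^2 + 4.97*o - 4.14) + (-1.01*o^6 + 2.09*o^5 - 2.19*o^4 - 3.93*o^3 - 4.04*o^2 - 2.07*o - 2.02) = -1.01*o^6 + 2.09*o^5 - 2.19*o^4 - 3.93*o^3 - 4.67*o^2 + 2.9*o - 6.16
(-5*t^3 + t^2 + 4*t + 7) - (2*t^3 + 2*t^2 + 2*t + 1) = -7*t^3 - t^2 + 2*t + 6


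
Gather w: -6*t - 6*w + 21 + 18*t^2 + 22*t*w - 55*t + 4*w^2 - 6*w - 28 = 18*t^2 - 61*t + 4*w^2 + w*(22*t - 12) - 7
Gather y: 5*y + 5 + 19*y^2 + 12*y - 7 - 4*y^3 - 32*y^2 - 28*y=-4*y^3 - 13*y^2 - 11*y - 2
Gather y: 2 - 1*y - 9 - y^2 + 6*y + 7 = -y^2 + 5*y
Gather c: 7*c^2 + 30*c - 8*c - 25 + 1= 7*c^2 + 22*c - 24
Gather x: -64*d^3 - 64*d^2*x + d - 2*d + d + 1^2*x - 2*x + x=-64*d^3 - 64*d^2*x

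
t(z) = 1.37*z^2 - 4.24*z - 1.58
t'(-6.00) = -20.68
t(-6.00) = 73.18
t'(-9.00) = -28.90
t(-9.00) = 147.55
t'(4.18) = 7.21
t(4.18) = 4.63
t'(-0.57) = -5.80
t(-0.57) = 1.28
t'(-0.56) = -5.77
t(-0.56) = 1.22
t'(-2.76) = -11.80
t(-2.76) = 20.56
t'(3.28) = 4.75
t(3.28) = -0.75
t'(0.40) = -3.14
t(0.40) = -3.06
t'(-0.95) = -6.84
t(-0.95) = 3.68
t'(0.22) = -3.64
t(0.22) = -2.45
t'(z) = 2.74*z - 4.24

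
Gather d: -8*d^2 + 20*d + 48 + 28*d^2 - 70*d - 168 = 20*d^2 - 50*d - 120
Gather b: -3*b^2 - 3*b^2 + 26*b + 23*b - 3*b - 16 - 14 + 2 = -6*b^2 + 46*b - 28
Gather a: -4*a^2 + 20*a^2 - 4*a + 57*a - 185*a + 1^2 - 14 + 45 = 16*a^2 - 132*a + 32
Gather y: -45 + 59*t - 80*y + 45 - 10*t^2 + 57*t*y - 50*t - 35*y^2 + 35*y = -10*t^2 + 9*t - 35*y^2 + y*(57*t - 45)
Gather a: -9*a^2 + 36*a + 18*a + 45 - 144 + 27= -9*a^2 + 54*a - 72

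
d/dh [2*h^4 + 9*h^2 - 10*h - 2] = 8*h^3 + 18*h - 10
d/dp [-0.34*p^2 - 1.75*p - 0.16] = -0.68*p - 1.75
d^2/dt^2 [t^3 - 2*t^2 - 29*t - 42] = 6*t - 4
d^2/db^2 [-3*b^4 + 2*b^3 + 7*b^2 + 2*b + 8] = -36*b^2 + 12*b + 14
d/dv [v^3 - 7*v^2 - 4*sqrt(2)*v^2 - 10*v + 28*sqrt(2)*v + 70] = 3*v^2 - 14*v - 8*sqrt(2)*v - 10 + 28*sqrt(2)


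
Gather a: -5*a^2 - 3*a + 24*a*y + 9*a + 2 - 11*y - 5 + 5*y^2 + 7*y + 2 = -5*a^2 + a*(24*y + 6) + 5*y^2 - 4*y - 1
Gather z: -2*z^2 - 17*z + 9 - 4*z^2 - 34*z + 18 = -6*z^2 - 51*z + 27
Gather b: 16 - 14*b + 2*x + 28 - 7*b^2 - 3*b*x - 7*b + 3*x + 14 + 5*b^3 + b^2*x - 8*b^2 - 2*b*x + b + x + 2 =5*b^3 + b^2*(x - 15) + b*(-5*x - 20) + 6*x + 60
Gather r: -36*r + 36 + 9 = 45 - 36*r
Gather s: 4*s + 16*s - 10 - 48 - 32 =20*s - 90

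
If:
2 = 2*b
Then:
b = 1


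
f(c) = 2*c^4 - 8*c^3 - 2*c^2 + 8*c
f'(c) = 8*c^3 - 24*c^2 - 4*c + 8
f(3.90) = -11.08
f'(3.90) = 101.91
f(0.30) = 2.02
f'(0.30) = 4.86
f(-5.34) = 2744.71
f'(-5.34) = -1873.20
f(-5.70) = 3482.16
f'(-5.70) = -2230.50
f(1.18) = -2.61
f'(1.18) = -16.99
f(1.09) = -1.19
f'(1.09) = -14.51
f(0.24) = 1.70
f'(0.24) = 5.77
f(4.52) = 91.34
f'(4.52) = 238.35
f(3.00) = -48.00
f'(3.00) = -4.00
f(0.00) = 0.00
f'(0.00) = 8.00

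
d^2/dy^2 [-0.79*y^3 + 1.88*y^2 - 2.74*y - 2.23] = 3.76 - 4.74*y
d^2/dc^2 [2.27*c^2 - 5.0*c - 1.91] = 4.54000000000000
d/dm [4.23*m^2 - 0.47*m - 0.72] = 8.46*m - 0.47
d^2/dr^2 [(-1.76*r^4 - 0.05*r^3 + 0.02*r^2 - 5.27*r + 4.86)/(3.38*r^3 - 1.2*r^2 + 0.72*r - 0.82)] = (-2.8421709430404e-14*r^7 + 3.54884800000002*r^6 - 380.653704*r^5 + 776.701392*r^4 - 287.439184*r^3 - 76.463856*r^2 + 86.537976*r - 10.721552)/(38.614472*r^9 - 41.12784*r^8 + 39.278304*r^7 - 47.353944*r^6 + 28.322496*r^5 - 17.381952*r^4 + 11.442264*r^3 - 3.695904*r^2 + 1.452384*r - 0.551368)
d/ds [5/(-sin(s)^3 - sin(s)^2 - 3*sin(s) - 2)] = 5*(3*sin(s)^2 + 2*sin(s) + 3)*cos(s)/(sin(s)^3 + sin(s)^2 + 3*sin(s) + 2)^2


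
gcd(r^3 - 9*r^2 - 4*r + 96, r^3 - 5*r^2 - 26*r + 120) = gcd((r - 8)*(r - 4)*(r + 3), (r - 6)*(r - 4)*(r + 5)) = r - 4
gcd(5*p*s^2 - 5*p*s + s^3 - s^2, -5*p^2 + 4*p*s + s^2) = 5*p + s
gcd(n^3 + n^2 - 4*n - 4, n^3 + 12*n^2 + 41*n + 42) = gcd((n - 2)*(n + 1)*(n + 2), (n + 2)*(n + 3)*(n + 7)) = n + 2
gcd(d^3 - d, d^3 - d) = d^3 - d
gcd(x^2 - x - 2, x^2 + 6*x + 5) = x + 1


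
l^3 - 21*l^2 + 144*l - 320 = (l - 8)^2*(l - 5)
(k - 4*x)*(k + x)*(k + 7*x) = k^3 + 4*k^2*x - 25*k*x^2 - 28*x^3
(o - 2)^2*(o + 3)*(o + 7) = o^4 + 6*o^3 - 15*o^2 - 44*o + 84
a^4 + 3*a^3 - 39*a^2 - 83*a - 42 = (a - 6)*(a + 1)^2*(a + 7)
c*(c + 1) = c^2 + c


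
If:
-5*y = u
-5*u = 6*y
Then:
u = 0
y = 0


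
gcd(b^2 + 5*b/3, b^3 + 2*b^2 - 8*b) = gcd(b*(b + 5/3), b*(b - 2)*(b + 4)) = b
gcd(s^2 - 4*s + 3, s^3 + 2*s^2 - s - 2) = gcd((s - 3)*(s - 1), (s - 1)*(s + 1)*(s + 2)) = s - 1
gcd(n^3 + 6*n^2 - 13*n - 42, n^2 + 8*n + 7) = n + 7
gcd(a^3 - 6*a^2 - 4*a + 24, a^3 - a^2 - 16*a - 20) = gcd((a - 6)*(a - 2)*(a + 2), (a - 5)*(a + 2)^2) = a + 2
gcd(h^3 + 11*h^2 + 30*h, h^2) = h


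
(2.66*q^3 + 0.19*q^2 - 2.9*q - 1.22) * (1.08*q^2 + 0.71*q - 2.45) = 2.8728*q^5 + 2.0938*q^4 - 9.5141*q^3 - 3.8421*q^2 + 6.2388*q + 2.989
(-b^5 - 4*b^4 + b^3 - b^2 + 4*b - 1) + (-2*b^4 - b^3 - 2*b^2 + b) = -b^5 - 6*b^4 - 3*b^2 + 5*b - 1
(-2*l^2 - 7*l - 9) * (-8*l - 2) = 16*l^3 + 60*l^2 + 86*l + 18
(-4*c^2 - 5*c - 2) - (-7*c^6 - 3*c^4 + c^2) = 7*c^6 + 3*c^4 - 5*c^2 - 5*c - 2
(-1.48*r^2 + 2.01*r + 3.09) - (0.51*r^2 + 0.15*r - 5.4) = -1.99*r^2 + 1.86*r + 8.49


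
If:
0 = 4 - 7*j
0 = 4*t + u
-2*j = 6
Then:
No Solution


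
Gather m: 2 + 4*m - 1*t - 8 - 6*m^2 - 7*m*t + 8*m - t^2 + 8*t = -6*m^2 + m*(12 - 7*t) - t^2 + 7*t - 6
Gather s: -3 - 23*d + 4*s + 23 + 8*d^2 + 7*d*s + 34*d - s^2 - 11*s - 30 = 8*d^2 + 11*d - s^2 + s*(7*d - 7) - 10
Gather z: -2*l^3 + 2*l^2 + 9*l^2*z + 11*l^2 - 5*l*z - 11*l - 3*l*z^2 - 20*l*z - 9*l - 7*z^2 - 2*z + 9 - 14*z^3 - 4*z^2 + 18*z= -2*l^3 + 13*l^2 - 20*l - 14*z^3 + z^2*(-3*l - 11) + z*(9*l^2 - 25*l + 16) + 9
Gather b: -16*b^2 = -16*b^2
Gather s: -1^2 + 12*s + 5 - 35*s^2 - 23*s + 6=-35*s^2 - 11*s + 10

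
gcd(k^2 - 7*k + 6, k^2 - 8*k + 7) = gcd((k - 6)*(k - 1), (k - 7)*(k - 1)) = k - 1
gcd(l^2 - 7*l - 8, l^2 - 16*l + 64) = l - 8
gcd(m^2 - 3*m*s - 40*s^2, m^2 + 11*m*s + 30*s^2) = m + 5*s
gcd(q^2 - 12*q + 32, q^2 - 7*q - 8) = q - 8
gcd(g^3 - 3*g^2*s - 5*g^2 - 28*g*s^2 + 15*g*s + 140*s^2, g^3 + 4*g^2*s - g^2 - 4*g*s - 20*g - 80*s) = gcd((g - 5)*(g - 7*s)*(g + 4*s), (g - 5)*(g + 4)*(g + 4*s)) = g^2 + 4*g*s - 5*g - 20*s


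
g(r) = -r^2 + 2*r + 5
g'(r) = 2 - 2*r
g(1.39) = 5.85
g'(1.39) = -0.78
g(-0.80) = 2.76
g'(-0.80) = 3.60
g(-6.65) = -52.52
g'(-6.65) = 15.30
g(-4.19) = -20.94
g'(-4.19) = 10.38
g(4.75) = -8.06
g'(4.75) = -7.50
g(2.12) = 4.75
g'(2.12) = -2.24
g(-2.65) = -7.32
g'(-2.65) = 7.30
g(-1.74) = -1.51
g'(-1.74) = 5.48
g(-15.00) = -250.00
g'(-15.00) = 32.00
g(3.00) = 2.00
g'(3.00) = -4.00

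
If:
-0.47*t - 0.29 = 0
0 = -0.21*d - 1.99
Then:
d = -9.48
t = -0.62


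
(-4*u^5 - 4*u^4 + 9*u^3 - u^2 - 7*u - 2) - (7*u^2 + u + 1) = -4*u^5 - 4*u^4 + 9*u^3 - 8*u^2 - 8*u - 3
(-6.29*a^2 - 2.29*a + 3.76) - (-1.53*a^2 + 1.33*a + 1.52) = -4.76*a^2 - 3.62*a + 2.24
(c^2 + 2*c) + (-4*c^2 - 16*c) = -3*c^2 - 14*c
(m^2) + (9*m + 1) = m^2 + 9*m + 1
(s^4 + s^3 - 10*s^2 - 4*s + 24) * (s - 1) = s^5 - 11*s^3 + 6*s^2 + 28*s - 24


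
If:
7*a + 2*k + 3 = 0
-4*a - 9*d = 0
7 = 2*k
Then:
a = -10/7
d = 40/63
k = 7/2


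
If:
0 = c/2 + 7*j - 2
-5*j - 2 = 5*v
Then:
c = 14*v + 48/5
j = -v - 2/5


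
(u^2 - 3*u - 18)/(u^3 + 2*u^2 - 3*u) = (u - 6)/(u*(u - 1))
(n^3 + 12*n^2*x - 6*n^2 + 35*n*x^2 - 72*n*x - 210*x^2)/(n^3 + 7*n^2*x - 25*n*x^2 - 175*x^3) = (6 - n)/(-n + 5*x)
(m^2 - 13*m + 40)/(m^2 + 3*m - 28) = (m^2 - 13*m + 40)/(m^2 + 3*m - 28)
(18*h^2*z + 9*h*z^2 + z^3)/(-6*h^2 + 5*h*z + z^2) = z*(3*h + z)/(-h + z)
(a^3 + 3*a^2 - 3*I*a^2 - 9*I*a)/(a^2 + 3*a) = a - 3*I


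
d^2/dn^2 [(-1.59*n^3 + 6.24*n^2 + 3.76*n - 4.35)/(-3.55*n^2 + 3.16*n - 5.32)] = (-2.8421709430404e-14*n^5 + 1.13686837721616e-13*n^4 - 263.074712*n^3 + 875.638242*n^2 + 403.283256*n - 557.067656)/(44.738875*n^6 - 119.4717*n^5 + 307.48254*n^4 - 389.633056*n^3 + 460.790736*n^2 - 268.306752*n + 150.568768)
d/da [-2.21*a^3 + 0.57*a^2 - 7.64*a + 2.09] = -6.63*a^2 + 1.14*a - 7.64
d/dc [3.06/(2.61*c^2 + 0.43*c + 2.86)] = (-15.9732*c - 1.3158)/(2.61*c^2 + 0.43*c + 2.86)^2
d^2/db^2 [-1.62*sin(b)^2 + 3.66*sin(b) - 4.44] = -3.66*sin(b) - 3.24*cos(2*b)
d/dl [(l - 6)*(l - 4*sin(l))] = l + (6 - l)*(4*cos(l) - 1) - 4*sin(l)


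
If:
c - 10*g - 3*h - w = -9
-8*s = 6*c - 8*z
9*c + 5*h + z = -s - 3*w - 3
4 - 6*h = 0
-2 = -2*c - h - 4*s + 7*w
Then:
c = -104*z/219 - 484/657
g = 4171/6570 - 122*z/1095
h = 2/3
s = 99*z/73 + 121/219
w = 140*z/219 - 56/657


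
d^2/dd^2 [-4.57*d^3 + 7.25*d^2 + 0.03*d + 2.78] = 14.5 - 27.42*d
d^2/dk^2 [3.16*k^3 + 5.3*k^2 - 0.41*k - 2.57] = 18.96*k + 10.6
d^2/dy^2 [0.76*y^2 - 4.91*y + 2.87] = 1.52000000000000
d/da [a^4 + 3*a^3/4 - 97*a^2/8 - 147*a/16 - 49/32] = 4*a^3 + 9*a^2/4 - 97*a/4 - 147/16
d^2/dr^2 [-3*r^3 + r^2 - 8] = 2 - 18*r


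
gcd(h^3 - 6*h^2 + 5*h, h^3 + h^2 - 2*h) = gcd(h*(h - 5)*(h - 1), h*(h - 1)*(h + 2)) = h^2 - h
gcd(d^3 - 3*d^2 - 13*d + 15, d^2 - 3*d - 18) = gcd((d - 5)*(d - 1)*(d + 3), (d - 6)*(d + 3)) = d + 3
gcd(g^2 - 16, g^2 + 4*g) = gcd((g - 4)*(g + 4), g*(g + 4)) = g + 4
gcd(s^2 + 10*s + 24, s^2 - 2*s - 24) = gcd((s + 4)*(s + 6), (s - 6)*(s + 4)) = s + 4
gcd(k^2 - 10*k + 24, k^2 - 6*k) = k - 6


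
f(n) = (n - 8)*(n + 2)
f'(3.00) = 0.00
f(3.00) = -25.00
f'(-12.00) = -30.00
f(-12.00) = 200.00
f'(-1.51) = -9.02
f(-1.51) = -4.66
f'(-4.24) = -14.48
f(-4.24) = 27.42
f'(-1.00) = -8.00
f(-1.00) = -9.00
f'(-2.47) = -10.94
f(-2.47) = 4.92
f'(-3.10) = -12.20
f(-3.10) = 12.21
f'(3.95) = 1.90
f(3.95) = -24.10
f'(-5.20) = -16.40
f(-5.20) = 42.24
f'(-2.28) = -10.56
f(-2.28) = 2.88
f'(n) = 2*n - 6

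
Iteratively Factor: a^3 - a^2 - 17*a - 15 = (a - 5)*(a^2 + 4*a + 3) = (a - 5)*(a + 1)*(a + 3)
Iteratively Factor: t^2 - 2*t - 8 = (t + 2)*(t - 4)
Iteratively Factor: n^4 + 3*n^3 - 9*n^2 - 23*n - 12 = (n + 1)*(n^3 + 2*n^2 - 11*n - 12) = (n - 3)*(n + 1)*(n^2 + 5*n + 4) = (n - 3)*(n + 1)*(n + 4)*(n + 1)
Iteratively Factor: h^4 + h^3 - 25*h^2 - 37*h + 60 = (h - 1)*(h^3 + 2*h^2 - 23*h - 60) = (h - 1)*(h + 4)*(h^2 - 2*h - 15) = (h - 1)*(h + 3)*(h + 4)*(h - 5)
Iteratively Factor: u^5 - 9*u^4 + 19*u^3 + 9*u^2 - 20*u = (u - 1)*(u^4 - 8*u^3 + 11*u^2 + 20*u) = (u - 4)*(u - 1)*(u^3 - 4*u^2 - 5*u) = (u - 4)*(u - 1)*(u + 1)*(u^2 - 5*u) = u*(u - 4)*(u - 1)*(u + 1)*(u - 5)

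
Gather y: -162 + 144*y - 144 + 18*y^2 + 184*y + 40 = 18*y^2 + 328*y - 266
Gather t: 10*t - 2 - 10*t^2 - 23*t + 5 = -10*t^2 - 13*t + 3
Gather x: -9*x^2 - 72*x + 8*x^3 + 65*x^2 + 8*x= 8*x^3 + 56*x^2 - 64*x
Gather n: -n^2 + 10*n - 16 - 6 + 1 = -n^2 + 10*n - 21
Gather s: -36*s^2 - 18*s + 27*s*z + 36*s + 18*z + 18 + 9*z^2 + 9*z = -36*s^2 + s*(27*z + 18) + 9*z^2 + 27*z + 18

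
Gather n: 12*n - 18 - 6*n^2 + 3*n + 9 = -6*n^2 + 15*n - 9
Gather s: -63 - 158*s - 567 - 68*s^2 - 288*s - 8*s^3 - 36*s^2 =-8*s^3 - 104*s^2 - 446*s - 630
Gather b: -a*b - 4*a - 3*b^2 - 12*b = -4*a - 3*b^2 + b*(-a - 12)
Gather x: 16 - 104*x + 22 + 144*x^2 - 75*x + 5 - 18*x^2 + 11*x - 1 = 126*x^2 - 168*x + 42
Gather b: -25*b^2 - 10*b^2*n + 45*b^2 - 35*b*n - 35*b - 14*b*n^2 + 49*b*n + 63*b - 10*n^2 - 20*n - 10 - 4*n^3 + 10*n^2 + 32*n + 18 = b^2*(20 - 10*n) + b*(-14*n^2 + 14*n + 28) - 4*n^3 + 12*n + 8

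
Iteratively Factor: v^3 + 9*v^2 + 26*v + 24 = (v + 3)*(v^2 + 6*v + 8) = (v + 3)*(v + 4)*(v + 2)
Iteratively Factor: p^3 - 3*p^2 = (p - 3)*(p^2) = p*(p - 3)*(p)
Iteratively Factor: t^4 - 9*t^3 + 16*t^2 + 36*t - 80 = (t + 2)*(t^3 - 11*t^2 + 38*t - 40) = (t - 4)*(t + 2)*(t^2 - 7*t + 10) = (t - 5)*(t - 4)*(t + 2)*(t - 2)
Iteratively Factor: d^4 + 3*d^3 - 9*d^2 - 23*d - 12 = (d + 1)*(d^3 + 2*d^2 - 11*d - 12) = (d - 3)*(d + 1)*(d^2 + 5*d + 4) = (d - 3)*(d + 1)*(d + 4)*(d + 1)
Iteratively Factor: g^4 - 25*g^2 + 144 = (g - 3)*(g^3 + 3*g^2 - 16*g - 48) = (g - 3)*(g + 4)*(g^2 - g - 12) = (g - 3)*(g + 3)*(g + 4)*(g - 4)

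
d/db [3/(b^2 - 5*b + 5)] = 3*(5 - 2*b)/(b^2 - 5*b + 5)^2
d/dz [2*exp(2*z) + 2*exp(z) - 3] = (4*exp(z) + 2)*exp(z)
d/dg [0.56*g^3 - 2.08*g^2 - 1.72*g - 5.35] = 1.68*g^2 - 4.16*g - 1.72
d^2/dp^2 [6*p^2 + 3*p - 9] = 12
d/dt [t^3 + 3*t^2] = 3*t*(t + 2)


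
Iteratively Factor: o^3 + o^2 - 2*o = (o)*(o^2 + o - 2) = o*(o + 2)*(o - 1)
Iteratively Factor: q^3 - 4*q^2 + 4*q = (q)*(q^2 - 4*q + 4) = q*(q - 2)*(q - 2)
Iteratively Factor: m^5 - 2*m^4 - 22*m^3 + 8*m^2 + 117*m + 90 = (m + 2)*(m^4 - 4*m^3 - 14*m^2 + 36*m + 45) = (m - 3)*(m + 2)*(m^3 - m^2 - 17*m - 15) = (m - 3)*(m + 2)*(m + 3)*(m^2 - 4*m - 5) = (m - 3)*(m + 1)*(m + 2)*(m + 3)*(m - 5)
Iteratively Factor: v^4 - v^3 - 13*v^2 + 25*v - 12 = (v - 3)*(v^3 + 2*v^2 - 7*v + 4) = (v - 3)*(v + 4)*(v^2 - 2*v + 1) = (v - 3)*(v - 1)*(v + 4)*(v - 1)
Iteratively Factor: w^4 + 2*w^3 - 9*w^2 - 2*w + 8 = (w + 4)*(w^3 - 2*w^2 - w + 2) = (w - 2)*(w + 4)*(w^2 - 1) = (w - 2)*(w + 1)*(w + 4)*(w - 1)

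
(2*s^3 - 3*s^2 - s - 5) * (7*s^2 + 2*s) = 14*s^5 - 17*s^4 - 13*s^3 - 37*s^2 - 10*s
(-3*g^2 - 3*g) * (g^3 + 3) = -3*g^5 - 3*g^4 - 9*g^2 - 9*g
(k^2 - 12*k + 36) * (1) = k^2 - 12*k + 36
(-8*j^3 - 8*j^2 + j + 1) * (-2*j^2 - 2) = 16*j^5 + 16*j^4 + 14*j^3 + 14*j^2 - 2*j - 2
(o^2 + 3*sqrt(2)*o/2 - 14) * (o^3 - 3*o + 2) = o^5 + 3*sqrt(2)*o^4/2 - 17*o^3 - 9*sqrt(2)*o^2/2 + 2*o^2 + 3*sqrt(2)*o + 42*o - 28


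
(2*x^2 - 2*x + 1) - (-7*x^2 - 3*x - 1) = 9*x^2 + x + 2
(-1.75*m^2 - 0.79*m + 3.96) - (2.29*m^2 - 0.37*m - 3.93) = -4.04*m^2 - 0.42*m + 7.89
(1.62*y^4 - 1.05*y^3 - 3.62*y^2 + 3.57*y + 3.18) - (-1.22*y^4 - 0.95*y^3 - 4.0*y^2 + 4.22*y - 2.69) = 2.84*y^4 - 0.1*y^3 + 0.38*y^2 - 0.65*y + 5.87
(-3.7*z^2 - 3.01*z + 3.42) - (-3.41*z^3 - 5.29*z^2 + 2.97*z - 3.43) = 3.41*z^3 + 1.59*z^2 - 5.98*z + 6.85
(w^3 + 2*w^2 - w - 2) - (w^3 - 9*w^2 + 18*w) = 11*w^2 - 19*w - 2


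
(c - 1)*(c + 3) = c^2 + 2*c - 3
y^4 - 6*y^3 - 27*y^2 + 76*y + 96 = (y - 8)*(y - 3)*(y + 1)*(y + 4)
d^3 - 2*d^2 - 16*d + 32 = (d - 4)*(d - 2)*(d + 4)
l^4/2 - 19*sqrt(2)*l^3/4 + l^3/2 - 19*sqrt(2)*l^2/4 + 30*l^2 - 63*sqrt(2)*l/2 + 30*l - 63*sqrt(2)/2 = (l/2 + 1/2)*(l - 7*sqrt(2)/2)*(l - 3*sqrt(2))^2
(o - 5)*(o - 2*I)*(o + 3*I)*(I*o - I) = I*o^4 - o^3 - 6*I*o^3 + 6*o^2 + 11*I*o^2 - 5*o - 36*I*o + 30*I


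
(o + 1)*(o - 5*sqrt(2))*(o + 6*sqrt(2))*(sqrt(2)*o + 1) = sqrt(2)*o^4 + sqrt(2)*o^3 + 3*o^3 - 59*sqrt(2)*o^2 + 3*o^2 - 59*sqrt(2)*o - 60*o - 60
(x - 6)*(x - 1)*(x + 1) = x^3 - 6*x^2 - x + 6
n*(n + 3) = n^2 + 3*n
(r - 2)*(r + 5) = r^2 + 3*r - 10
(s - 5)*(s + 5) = s^2 - 25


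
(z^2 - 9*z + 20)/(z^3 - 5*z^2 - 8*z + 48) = (z - 5)/(z^2 - z - 12)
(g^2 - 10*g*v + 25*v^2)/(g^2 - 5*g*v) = (g - 5*v)/g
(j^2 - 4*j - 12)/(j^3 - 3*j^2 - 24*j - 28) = (j - 6)/(j^2 - 5*j - 14)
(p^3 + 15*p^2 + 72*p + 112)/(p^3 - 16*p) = (p^2 + 11*p + 28)/(p*(p - 4))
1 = 1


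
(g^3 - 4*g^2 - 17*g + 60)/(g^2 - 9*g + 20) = (g^2 + g - 12)/(g - 4)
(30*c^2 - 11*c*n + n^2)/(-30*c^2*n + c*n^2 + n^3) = (-6*c + n)/(n*(6*c + n))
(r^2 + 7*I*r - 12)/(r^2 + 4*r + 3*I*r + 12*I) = (r + 4*I)/(r + 4)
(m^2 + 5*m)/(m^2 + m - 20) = m/(m - 4)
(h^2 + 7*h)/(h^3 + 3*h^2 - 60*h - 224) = h/(h^2 - 4*h - 32)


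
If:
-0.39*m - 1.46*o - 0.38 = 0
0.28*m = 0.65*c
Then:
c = -1.61262327416174*o - 0.419723865877712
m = -3.74358974358974*o - 0.974358974358974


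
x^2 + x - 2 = (x - 1)*(x + 2)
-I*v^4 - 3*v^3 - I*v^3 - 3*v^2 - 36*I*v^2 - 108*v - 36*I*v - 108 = (v - 6*I)*(v - 3*I)*(v + 6*I)*(-I*v - I)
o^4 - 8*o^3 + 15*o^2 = o^2*(o - 5)*(o - 3)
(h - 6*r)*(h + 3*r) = h^2 - 3*h*r - 18*r^2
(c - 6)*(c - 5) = c^2 - 11*c + 30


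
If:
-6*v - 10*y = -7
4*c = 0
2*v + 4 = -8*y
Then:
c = 0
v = 24/7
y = -19/14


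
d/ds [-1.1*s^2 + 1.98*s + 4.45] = 1.98 - 2.2*s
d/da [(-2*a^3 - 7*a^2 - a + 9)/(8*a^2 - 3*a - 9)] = (-16*a^4 + 12*a^3 + 83*a^2 - 18*a + 36)/(64*a^4 - 48*a^3 - 135*a^2 + 54*a + 81)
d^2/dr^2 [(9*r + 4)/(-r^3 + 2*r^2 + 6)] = 2*(r^2*(3*r - 4)^2*(9*r + 4) + (27*r^2 - 36*r + (3*r - 2)*(9*r + 4))*(-r^3 + 2*r^2 + 6))/(-r^3 + 2*r^2 + 6)^3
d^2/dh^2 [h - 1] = 0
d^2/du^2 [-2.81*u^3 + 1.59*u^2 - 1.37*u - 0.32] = 3.18 - 16.86*u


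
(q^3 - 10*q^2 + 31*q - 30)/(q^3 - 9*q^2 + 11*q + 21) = (q^2 - 7*q + 10)/(q^2 - 6*q - 7)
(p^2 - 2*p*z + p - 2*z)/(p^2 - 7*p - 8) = (p - 2*z)/(p - 8)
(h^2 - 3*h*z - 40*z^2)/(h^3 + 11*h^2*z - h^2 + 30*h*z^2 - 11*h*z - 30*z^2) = (h - 8*z)/(h^2 + 6*h*z - h - 6*z)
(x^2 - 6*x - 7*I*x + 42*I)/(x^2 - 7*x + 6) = (x - 7*I)/(x - 1)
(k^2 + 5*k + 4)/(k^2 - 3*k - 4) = (k + 4)/(k - 4)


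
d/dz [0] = 0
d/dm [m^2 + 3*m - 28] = 2*m + 3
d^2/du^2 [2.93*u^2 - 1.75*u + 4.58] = 5.86000000000000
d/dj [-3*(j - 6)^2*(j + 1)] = 3*(4 - 3*j)*(j - 6)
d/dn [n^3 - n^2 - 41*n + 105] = 3*n^2 - 2*n - 41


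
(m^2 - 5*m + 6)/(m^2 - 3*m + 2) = (m - 3)/(m - 1)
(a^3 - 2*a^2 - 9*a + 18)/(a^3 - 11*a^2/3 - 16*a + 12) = 3*(a^2 - 5*a + 6)/(3*a^2 - 20*a + 12)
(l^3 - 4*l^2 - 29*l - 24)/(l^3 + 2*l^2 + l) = (l^2 - 5*l - 24)/(l*(l + 1))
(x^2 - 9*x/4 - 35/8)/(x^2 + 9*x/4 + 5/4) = (x - 7/2)/(x + 1)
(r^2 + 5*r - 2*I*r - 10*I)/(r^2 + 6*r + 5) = (r - 2*I)/(r + 1)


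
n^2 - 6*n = n*(n - 6)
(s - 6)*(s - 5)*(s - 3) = s^3 - 14*s^2 + 63*s - 90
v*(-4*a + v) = -4*a*v + v^2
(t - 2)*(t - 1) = t^2 - 3*t + 2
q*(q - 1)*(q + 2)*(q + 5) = q^4 + 6*q^3 + 3*q^2 - 10*q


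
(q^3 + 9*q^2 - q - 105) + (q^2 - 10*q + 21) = q^3 + 10*q^2 - 11*q - 84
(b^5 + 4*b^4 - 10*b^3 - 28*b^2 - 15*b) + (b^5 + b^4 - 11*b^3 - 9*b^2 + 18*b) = 2*b^5 + 5*b^4 - 21*b^3 - 37*b^2 + 3*b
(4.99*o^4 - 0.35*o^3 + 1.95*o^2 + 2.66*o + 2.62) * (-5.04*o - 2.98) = -25.1496*o^5 - 13.1062*o^4 - 8.785*o^3 - 19.2174*o^2 - 21.1316*o - 7.8076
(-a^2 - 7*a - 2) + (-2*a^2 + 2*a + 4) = -3*a^2 - 5*a + 2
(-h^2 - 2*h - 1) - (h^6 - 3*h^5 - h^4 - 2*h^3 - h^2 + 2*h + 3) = -h^6 + 3*h^5 + h^4 + 2*h^3 - 4*h - 4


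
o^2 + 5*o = o*(o + 5)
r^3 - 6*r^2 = r^2*(r - 6)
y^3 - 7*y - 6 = (y - 3)*(y + 1)*(y + 2)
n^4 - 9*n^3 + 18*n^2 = n^2*(n - 6)*(n - 3)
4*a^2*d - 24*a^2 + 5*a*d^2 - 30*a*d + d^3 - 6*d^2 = (a + d)*(4*a + d)*(d - 6)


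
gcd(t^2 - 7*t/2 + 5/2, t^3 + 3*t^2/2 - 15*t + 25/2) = t^2 - 7*t/2 + 5/2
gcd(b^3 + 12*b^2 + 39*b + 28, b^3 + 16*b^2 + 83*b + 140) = b^2 + 11*b + 28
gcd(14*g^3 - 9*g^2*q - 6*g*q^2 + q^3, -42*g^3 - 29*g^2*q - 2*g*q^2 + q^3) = -14*g^2 - 5*g*q + q^2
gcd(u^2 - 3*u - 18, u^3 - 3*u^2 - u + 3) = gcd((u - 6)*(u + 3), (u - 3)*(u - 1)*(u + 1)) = 1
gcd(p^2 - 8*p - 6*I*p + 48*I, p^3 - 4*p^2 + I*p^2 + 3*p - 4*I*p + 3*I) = 1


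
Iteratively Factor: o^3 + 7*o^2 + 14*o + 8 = (o + 1)*(o^2 + 6*o + 8) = (o + 1)*(o + 2)*(o + 4)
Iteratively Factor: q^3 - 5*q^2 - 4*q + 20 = (q - 5)*(q^2 - 4) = (q - 5)*(q + 2)*(q - 2)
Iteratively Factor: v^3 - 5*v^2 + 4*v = (v - 4)*(v^2 - v) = (v - 4)*(v - 1)*(v)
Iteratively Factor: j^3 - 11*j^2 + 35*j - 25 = (j - 5)*(j^2 - 6*j + 5) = (j - 5)^2*(j - 1)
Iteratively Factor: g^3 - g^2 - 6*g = (g - 3)*(g^2 + 2*g) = g*(g - 3)*(g + 2)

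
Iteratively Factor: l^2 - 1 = (l - 1)*(l + 1)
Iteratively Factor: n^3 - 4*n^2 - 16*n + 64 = (n - 4)*(n^2 - 16) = (n - 4)*(n + 4)*(n - 4)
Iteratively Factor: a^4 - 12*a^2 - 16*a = (a + 2)*(a^3 - 2*a^2 - 8*a) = a*(a + 2)*(a^2 - 2*a - 8) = a*(a - 4)*(a + 2)*(a + 2)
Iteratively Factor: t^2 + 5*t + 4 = (t + 1)*(t + 4)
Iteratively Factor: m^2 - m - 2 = (m - 2)*(m + 1)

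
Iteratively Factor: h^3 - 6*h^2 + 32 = (h - 4)*(h^2 - 2*h - 8) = (h - 4)^2*(h + 2)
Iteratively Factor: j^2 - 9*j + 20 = (j - 4)*(j - 5)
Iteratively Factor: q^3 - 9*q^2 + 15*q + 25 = (q - 5)*(q^2 - 4*q - 5) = (q - 5)*(q + 1)*(q - 5)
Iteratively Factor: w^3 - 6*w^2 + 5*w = (w - 5)*(w^2 - w) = (w - 5)*(w - 1)*(w)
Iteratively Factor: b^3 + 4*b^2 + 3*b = (b)*(b^2 + 4*b + 3) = b*(b + 3)*(b + 1)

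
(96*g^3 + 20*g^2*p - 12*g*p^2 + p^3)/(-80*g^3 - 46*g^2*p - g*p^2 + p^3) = (-6*g + p)/(5*g + p)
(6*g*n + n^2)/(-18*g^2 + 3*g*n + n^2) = -n/(3*g - n)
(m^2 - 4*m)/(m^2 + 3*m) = (m - 4)/(m + 3)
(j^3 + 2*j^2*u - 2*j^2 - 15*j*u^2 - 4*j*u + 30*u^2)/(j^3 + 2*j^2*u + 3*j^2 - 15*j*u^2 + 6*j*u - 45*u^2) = (j - 2)/(j + 3)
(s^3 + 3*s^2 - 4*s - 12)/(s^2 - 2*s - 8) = (s^2 + s - 6)/(s - 4)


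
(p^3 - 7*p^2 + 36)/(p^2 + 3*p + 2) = (p^2 - 9*p + 18)/(p + 1)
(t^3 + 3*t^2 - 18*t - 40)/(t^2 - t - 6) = (t^2 + t - 20)/(t - 3)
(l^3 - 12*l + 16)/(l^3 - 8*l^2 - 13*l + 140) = (l^2 - 4*l + 4)/(l^2 - 12*l + 35)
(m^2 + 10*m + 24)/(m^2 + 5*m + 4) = (m + 6)/(m + 1)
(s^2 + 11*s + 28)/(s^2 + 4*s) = (s + 7)/s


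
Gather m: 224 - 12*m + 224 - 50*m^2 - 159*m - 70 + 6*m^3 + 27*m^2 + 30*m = 6*m^3 - 23*m^2 - 141*m + 378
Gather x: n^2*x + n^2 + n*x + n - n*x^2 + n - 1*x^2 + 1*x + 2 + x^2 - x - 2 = n^2 - n*x^2 + 2*n + x*(n^2 + n)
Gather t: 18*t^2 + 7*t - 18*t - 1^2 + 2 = 18*t^2 - 11*t + 1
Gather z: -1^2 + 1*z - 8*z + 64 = 63 - 7*z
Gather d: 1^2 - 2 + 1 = 0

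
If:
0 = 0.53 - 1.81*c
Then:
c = 0.29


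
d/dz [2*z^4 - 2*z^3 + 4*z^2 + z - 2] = 8*z^3 - 6*z^2 + 8*z + 1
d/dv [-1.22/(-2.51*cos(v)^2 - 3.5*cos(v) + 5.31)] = (6.1244*cos(v) + 4.27)*sin(v)/(2.51*cos(v)^2 + 3.5*cos(v) - 5.31)^2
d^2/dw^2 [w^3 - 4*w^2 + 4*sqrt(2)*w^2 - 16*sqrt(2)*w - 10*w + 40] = 6*w - 8 + 8*sqrt(2)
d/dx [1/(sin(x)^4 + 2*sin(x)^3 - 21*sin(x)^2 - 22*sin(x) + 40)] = 2*(-2*sin(x)^3 - 3*sin(x)^2 + 21*sin(x) + 11)*cos(x)/(sin(x)^4 + 2*sin(x)^3 - 21*sin(x)^2 - 22*sin(x) + 40)^2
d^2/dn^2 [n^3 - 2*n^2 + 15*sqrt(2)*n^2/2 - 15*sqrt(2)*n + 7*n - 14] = 6*n - 4 + 15*sqrt(2)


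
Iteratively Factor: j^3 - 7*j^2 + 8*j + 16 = (j + 1)*(j^2 - 8*j + 16) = (j - 4)*(j + 1)*(j - 4)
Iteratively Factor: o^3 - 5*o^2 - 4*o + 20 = (o - 2)*(o^2 - 3*o - 10) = (o - 5)*(o - 2)*(o + 2)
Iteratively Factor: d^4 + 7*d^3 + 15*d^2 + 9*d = (d)*(d^3 + 7*d^2 + 15*d + 9) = d*(d + 1)*(d^2 + 6*d + 9) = d*(d + 1)*(d + 3)*(d + 3)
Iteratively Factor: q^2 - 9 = (q + 3)*(q - 3)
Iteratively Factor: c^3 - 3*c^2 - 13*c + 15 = (c - 5)*(c^2 + 2*c - 3) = (c - 5)*(c - 1)*(c + 3)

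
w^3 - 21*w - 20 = (w - 5)*(w + 1)*(w + 4)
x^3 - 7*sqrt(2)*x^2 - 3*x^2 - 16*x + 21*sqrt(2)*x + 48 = (x - 3)*(x - 8*sqrt(2))*(x + sqrt(2))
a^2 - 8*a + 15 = (a - 5)*(a - 3)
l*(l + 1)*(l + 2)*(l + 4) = l^4 + 7*l^3 + 14*l^2 + 8*l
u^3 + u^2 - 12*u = u*(u - 3)*(u + 4)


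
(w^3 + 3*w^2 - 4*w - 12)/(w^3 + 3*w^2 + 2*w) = (w^2 + w - 6)/(w*(w + 1))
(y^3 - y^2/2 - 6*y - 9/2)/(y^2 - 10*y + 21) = (2*y^2 + 5*y + 3)/(2*(y - 7))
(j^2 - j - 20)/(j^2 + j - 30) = (j + 4)/(j + 6)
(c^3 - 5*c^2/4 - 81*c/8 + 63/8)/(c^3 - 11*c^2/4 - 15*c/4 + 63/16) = 2*(c + 3)/(2*c + 3)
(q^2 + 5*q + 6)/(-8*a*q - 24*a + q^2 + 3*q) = (q + 2)/(-8*a + q)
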